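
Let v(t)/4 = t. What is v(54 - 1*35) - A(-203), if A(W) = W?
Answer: 279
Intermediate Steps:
v(t) = 4*t
v(54 - 1*35) - A(-203) = 4*(54 - 1*35) - 1*(-203) = 4*(54 - 35) + 203 = 4*19 + 203 = 76 + 203 = 279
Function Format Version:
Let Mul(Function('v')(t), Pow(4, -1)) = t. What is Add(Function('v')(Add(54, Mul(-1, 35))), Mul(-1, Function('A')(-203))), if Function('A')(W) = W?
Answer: 279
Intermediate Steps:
Function('v')(t) = Mul(4, t)
Add(Function('v')(Add(54, Mul(-1, 35))), Mul(-1, Function('A')(-203))) = Add(Mul(4, Add(54, Mul(-1, 35))), Mul(-1, -203)) = Add(Mul(4, Add(54, -35)), 203) = Add(Mul(4, 19), 203) = Add(76, 203) = 279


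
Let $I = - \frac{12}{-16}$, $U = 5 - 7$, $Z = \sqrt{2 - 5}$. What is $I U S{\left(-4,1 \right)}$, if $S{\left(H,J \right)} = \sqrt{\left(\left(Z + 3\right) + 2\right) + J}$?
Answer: $- \frac{3 \sqrt{6 + i \sqrt{3}}}{2} \approx -3.7116 - 0.525 i$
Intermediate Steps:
$Z = i \sqrt{3}$ ($Z = \sqrt{-3} = i \sqrt{3} \approx 1.732 i$)
$U = -2$
$S{\left(H,J \right)} = \sqrt{5 + J + i \sqrt{3}}$ ($S{\left(H,J \right)} = \sqrt{\left(\left(i \sqrt{3} + 3\right) + 2\right) + J} = \sqrt{\left(\left(3 + i \sqrt{3}\right) + 2\right) + J} = \sqrt{\left(5 + i \sqrt{3}\right) + J} = \sqrt{5 + J + i \sqrt{3}}$)
$I = \frac{3}{4}$ ($I = \left(-12\right) \left(- \frac{1}{16}\right) = \frac{3}{4} \approx 0.75$)
$I U S{\left(-4,1 \right)} = \frac{3}{4} \left(-2\right) \sqrt{5 + 1 + i \sqrt{3}} = - \frac{3 \sqrt{6 + i \sqrt{3}}}{2}$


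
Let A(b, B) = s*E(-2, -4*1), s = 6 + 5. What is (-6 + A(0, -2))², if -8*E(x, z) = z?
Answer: ¼ ≈ 0.25000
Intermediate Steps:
E(x, z) = -z/8
s = 11
A(b, B) = 11/2 (A(b, B) = 11*(-(-1)/2) = 11*(-⅛*(-4)) = 11*(½) = 11/2)
(-6 + A(0, -2))² = (-6 + 11/2)² = (-½)² = ¼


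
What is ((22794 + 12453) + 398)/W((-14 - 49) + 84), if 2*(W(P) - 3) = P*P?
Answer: 71290/447 ≈ 159.49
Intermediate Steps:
W(P) = 3 + P²/2 (W(P) = 3 + (P*P)/2 = 3 + P²/2)
((22794 + 12453) + 398)/W((-14 - 49) + 84) = ((22794 + 12453) + 398)/(3 + ((-14 - 49) + 84)²/2) = (35247 + 398)/(3 + (-63 + 84)²/2) = 35645/(3 + (½)*21²) = 35645/(3 + (½)*441) = 35645/(3 + 441/2) = 35645/(447/2) = 35645*(2/447) = 71290/447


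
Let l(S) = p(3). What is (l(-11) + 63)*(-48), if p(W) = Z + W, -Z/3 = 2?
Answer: -2880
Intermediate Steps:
Z = -6 (Z = -3*2 = -6)
p(W) = -6 + W
l(S) = -3 (l(S) = -6 + 3 = -3)
(l(-11) + 63)*(-48) = (-3 + 63)*(-48) = 60*(-48) = -2880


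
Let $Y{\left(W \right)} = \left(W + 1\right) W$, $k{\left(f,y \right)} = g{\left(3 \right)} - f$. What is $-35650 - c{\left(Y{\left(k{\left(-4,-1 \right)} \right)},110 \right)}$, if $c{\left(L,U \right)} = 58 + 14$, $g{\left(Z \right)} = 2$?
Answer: $-35722$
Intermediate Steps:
$k{\left(f,y \right)} = 2 - f$
$Y{\left(W \right)} = W \left(1 + W\right)$ ($Y{\left(W \right)} = \left(1 + W\right) W = W \left(1 + W\right)$)
$c{\left(L,U \right)} = 72$
$-35650 - c{\left(Y{\left(k{\left(-4,-1 \right)} \right)},110 \right)} = -35650 - 72 = -35722$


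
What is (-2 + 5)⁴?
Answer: 81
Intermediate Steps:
(-2 + 5)⁴ = 3⁴ = 81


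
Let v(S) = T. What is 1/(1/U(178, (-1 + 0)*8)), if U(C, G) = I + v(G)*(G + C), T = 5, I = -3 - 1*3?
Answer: 844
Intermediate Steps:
I = -6 (I = -3 - 3 = -6)
v(S) = 5
U(C, G) = -6 + 5*C + 5*G (U(C, G) = -6 + 5*(G + C) = -6 + 5*(C + G) = -6 + (5*C + 5*G) = -6 + 5*C + 5*G)
1/(1/U(178, (-1 + 0)*8)) = 1/(1/(-6 + 5*178 + 5*((-1 + 0)*8))) = 1/(1/(-6 + 890 + 5*(-1*8))) = 1/(1/(-6 + 890 + 5*(-8))) = 1/(1/(-6 + 890 - 40)) = 1/(1/844) = 844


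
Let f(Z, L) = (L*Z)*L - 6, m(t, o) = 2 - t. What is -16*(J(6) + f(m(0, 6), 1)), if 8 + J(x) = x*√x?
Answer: 192 - 96*√6 ≈ -43.151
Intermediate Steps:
f(Z, L) = -6 + Z*L² (f(Z, L) = Z*L² - 6 = -6 + Z*L²)
J(x) = -8 + x^(3/2) (J(x) = -8 + x*√x = -8 + x^(3/2))
-16*(J(6) + f(m(0, 6), 1)) = -16*((-8 + 6^(3/2)) + (-6 + (2 - 1*0)*1²)) = -16*((-8 + 6*√6) + (-6 + (2 + 0)*1)) = -16*((-8 + 6*√6) + (-6 + 2*1)) = -16*((-8 + 6*√6) + (-6 + 2)) = -16*((-8 + 6*√6) - 4) = -16*(-12 + 6*√6) = 192 - 96*√6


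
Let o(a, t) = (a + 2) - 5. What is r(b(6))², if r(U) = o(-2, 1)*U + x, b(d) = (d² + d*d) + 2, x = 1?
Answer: 136161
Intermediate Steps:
o(a, t) = -3 + a (o(a, t) = (2 + a) - 5 = -3 + a)
b(d) = 2 + 2*d² (b(d) = (d² + d²) + 2 = 2*d² + 2 = 2 + 2*d²)
r(U) = 1 - 5*U (r(U) = (-3 - 2)*U + 1 = -5*U + 1 = 1 - 5*U)
r(b(6))² = (1 - 5*(2 + 2*6²))² = (1 - 5*(2 + 2*36))² = (1 - 5*(2 + 72))² = (1 - 5*74)² = (1 - 370)² = (-369)² = 136161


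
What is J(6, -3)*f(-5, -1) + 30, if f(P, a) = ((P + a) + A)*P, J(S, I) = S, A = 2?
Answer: 150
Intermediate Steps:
f(P, a) = P*(2 + P + a) (f(P, a) = ((P + a) + 2)*P = (2 + P + a)*P = P*(2 + P + a))
J(6, -3)*f(-5, -1) + 30 = 6*(-5*(2 - 5 - 1)) + 30 = 6*(-5*(-4)) + 30 = 6*20 + 30 = 120 + 30 = 150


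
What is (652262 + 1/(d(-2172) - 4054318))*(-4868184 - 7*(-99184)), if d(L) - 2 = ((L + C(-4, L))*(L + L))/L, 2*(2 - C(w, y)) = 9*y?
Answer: -2749091378631612830/1009777 ≈ -2.7225e+12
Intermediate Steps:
C(w, y) = 2 - 9*y/2
d(L) = 6 - 7*L (d(L) = 2 + ((L + (2 - 9*L/2))*(L + L))/L = 2 + ((2 - 7*L/2)*(2*L))/L = 2 + (2*L*(2 - 7*L/2))/L = 2 + (4 - 7*L) = 6 - 7*L)
(652262 + 1/(d(-2172) - 4054318))*(-4868184 - 7*(-99184)) = (652262 + 1/((6 - 7*(-2172)) - 4054318))*(-4868184 - 7*(-99184)) = (652262 + 1/((6 + 15204) - 4054318))*(-4868184 + 694288) = (652262 + 1/(15210 - 4054318))*(-4173896) = (652262 + 1/(-4039108))*(-4173896) = (652262 - 1/4039108)*(-4173896) = (2634556662295/4039108)*(-4173896) = -2749091378631612830/1009777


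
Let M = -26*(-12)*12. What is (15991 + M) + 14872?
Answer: 34607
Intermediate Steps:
M = 3744 (M = 312*12 = 3744)
(15991 + M) + 14872 = (15991 + 3744) + 14872 = 19735 + 14872 = 34607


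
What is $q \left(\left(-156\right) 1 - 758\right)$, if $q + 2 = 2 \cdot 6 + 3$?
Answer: $-11882$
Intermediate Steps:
$q = 13$ ($q = -2 + \left(2 \cdot 6 + 3\right) = -2 + \left(12 + 3\right) = -2 + 15 = 13$)
$q \left(\left(-156\right) 1 - 758\right) = 13 \left(\left(-156\right) 1 - 758\right) = 13 \left(-156 - 758\right) = 13 \left(-914\right) = -11882$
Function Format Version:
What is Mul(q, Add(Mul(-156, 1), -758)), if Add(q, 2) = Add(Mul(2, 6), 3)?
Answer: -11882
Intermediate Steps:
q = 13 (q = Add(-2, Add(Mul(2, 6), 3)) = Add(-2, Add(12, 3)) = Add(-2, 15) = 13)
Mul(q, Add(Mul(-156, 1), -758)) = Mul(13, Add(Mul(-156, 1), -758)) = Mul(13, Add(-156, -758)) = Mul(13, -914) = -11882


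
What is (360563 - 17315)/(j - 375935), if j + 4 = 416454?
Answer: 114416/13505 ≈ 8.4721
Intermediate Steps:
j = 416450 (j = -4 + 416454 = 416450)
(360563 - 17315)/(j - 375935) = (360563 - 17315)/(416450 - 375935) = 343248/40515 = 343248*(1/40515) = 114416/13505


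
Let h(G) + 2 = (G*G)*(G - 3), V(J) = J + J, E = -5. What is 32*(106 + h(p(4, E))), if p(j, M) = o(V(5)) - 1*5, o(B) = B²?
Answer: 26572928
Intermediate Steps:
V(J) = 2*J
p(j, M) = 95 (p(j, M) = (2*5)² - 1*5 = 10² - 5 = 100 - 5 = 95)
h(G) = -2 + G²*(-3 + G) (h(G) = -2 + (G*G)*(G - 3) = -2 + G²*(-3 + G))
32*(106 + h(p(4, E))) = 32*(106 + (-2 + 95³ - 3*95²)) = 32*(106 + (-2 + 857375 - 3*9025)) = 32*(106 + (-2 + 857375 - 27075)) = 32*(106 + 830298) = 32*830404 = 26572928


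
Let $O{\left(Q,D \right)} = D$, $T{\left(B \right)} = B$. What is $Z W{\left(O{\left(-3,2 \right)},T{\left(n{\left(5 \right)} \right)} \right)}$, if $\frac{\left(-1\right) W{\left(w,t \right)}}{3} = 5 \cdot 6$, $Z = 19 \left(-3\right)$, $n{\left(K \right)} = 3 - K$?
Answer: $5130$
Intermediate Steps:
$Z = -57$
$W{\left(w,t \right)} = -90$ ($W{\left(w,t \right)} = - 3 \cdot 5 \cdot 6 = \left(-3\right) 30 = -90$)
$Z W{\left(O{\left(-3,2 \right)},T{\left(n{\left(5 \right)} \right)} \right)} = \left(-57\right) \left(-90\right) = 5130$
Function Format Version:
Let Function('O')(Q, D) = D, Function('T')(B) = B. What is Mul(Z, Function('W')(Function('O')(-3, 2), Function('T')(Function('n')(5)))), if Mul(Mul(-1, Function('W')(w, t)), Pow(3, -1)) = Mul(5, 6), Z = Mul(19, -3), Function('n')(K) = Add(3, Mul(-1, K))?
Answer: 5130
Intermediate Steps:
Z = -57
Function('W')(w, t) = -90 (Function('W')(w, t) = Mul(-3, Mul(5, 6)) = Mul(-3, 30) = -90)
Mul(Z, Function('W')(Function('O')(-3, 2), Function('T')(Function('n')(5)))) = Mul(-57, -90) = 5130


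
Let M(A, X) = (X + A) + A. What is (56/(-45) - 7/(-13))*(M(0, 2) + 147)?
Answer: -61537/585 ≈ -105.19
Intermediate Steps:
M(A, X) = X + 2*A (M(A, X) = (A + X) + A = X + 2*A)
(56/(-45) - 7/(-13))*(M(0, 2) + 147) = (56/(-45) - 7/(-13))*((2 + 2*0) + 147) = (56*(-1/45) - 7*(-1/13))*((2 + 0) + 147) = (-56/45 + 7/13)*(2 + 147) = -413/585*149 = -61537/585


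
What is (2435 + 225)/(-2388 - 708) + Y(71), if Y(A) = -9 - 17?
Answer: -20789/774 ≈ -26.859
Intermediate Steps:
Y(A) = -26
(2435 + 225)/(-2388 - 708) + Y(71) = (2435 + 225)/(-2388 - 708) - 26 = 2660/(-3096) - 26 = 2660*(-1/3096) - 26 = -665/774 - 26 = -20789/774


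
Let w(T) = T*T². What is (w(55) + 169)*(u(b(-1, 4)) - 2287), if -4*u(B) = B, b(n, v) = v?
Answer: -381052672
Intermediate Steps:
w(T) = T³
u(B) = -B/4
(w(55) + 169)*(u(b(-1, 4)) - 2287) = (55³ + 169)*(-¼*4 - 2287) = (166375 + 169)*(-1 - 2287) = 166544*(-2288) = -381052672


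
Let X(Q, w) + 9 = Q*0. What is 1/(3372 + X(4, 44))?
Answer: 1/3363 ≈ 0.00029735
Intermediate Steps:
X(Q, w) = -9 (X(Q, w) = -9 + Q*0 = -9 + 0 = -9)
1/(3372 + X(4, 44)) = 1/(3372 - 9) = 1/3363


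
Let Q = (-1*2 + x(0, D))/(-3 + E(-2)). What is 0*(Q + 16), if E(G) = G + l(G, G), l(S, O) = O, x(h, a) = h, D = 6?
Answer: 0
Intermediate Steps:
E(G) = 2*G (E(G) = G + G = 2*G)
Q = 2/7 (Q = (-1*2 + 0)/(-3 + 2*(-2)) = (-2 + 0)/(-3 - 4) = -2/(-7) = -2*(-⅐) = 2/7 ≈ 0.28571)
0*(Q + 16) = 0*(2/7 + 16) = 0*(114/7) = 0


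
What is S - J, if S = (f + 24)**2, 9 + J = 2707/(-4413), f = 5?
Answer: 3753757/4413 ≈ 850.61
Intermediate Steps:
J = -42424/4413 (J = -9 + 2707/(-4413) = -9 + 2707*(-1/4413) = -9 - 2707/4413 = -42424/4413 ≈ -9.6134)
S = 841 (S = (5 + 24)**2 = 29**2 = 841)
S - J = 841 - 1*(-42424/4413) = 841 + 42424/4413 = 3753757/4413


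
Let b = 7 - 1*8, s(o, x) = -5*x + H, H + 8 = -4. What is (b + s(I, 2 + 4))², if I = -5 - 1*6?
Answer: 1849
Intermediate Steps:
H = -12 (H = -8 - 4 = -12)
I = -11 (I = -5 - 6 = -11)
s(o, x) = -12 - 5*x (s(o, x) = -5*x - 12 = -12 - 5*x)
b = -1 (b = 7 - 8 = -1)
(b + s(I, 2 + 4))² = (-1 + (-12 - 5*(2 + 4)))² = (-1 + (-12 - 5*6))² = (-1 + (-12 - 30))² = (-1 - 42)² = (-43)² = 1849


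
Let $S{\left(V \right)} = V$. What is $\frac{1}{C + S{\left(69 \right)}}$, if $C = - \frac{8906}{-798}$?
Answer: $\frac{399}{31984} \approx 0.012475$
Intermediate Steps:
$C = \frac{4453}{399}$ ($C = \left(-8906\right) \left(- \frac{1}{798}\right) = \frac{4453}{399} \approx 11.16$)
$\frac{1}{C + S{\left(69 \right)}} = \frac{1}{\frac{4453}{399} + 69} = \frac{1}{\frac{31984}{399}} = \frac{399}{31984}$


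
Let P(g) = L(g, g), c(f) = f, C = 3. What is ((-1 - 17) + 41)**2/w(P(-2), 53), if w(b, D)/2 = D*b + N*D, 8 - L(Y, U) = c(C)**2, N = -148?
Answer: -529/15794 ≈ -0.033494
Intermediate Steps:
L(Y, U) = -1 (L(Y, U) = 8 - 1*3**2 = 8 - 1*9 = 8 - 9 = -1)
P(g) = -1
w(b, D) = -296*D + 2*D*b (w(b, D) = 2*(D*b - 148*D) = 2*(-148*D + D*b) = -296*D + 2*D*b)
((-1 - 17) + 41)**2/w(P(-2), 53) = ((-1 - 17) + 41)**2/((2*53*(-148 - 1))) = (-18 + 41)**2/((2*53*(-149))) = 23**2/(-15794) = 529*(-1/15794) = -529/15794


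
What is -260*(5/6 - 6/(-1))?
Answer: -5330/3 ≈ -1776.7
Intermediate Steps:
-260*(5/6 - 6/(-1)) = -260*(5*(⅙) - 6*(-1)) = -260*(⅚ + 6) = -260*41/6 = -5330/3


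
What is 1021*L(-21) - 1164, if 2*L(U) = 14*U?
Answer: -151251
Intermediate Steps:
L(U) = 7*U (L(U) = (14*U)/2 = 7*U)
1021*L(-21) - 1164 = 1021*(7*(-21)) - 1164 = 1021*(-147) - 1164 = -150087 - 1164 = -151251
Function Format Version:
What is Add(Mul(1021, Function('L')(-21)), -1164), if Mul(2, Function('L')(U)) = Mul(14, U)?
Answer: -151251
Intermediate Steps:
Function('L')(U) = Mul(7, U) (Function('L')(U) = Mul(Rational(1, 2), Mul(14, U)) = Mul(7, U))
Add(Mul(1021, Function('L')(-21)), -1164) = Add(Mul(1021, Mul(7, -21)), -1164) = Add(Mul(1021, -147), -1164) = Add(-150087, -1164) = -151251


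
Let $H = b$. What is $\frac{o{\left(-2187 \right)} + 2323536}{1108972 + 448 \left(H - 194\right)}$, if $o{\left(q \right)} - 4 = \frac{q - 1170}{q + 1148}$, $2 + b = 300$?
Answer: $\frac{2414161417}{1200630996} \approx 2.0107$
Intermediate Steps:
$b = 298$ ($b = -2 + 300 = 298$)
$o{\left(q \right)} = 4 + \frac{-1170 + q}{1148 + q}$ ($o{\left(q \right)} = 4 + \frac{q - 1170}{q + 1148} = 4 + \frac{-1170 + q}{1148 + q}$)
$H = 298$
$\frac{o{\left(-2187 \right)} + 2323536}{1108972 + 448 \left(H - 194\right)} = \frac{\frac{3422 + 5 \left(-2187\right)}{1148 - 2187} + 2323536}{1108972 + 448 \left(298 - 194\right)} = \frac{\frac{3422 - 10935}{-1039} + 2323536}{1108972 + 448 \left(298 - 194\right)} = \frac{\left(- \frac{1}{1039}\right) \left(-7513\right) + 2323536}{1108972 + 448 \left(298 - 194\right)} = \frac{\frac{7513}{1039} + 2323536}{1108972 + 448 \cdot 104} = \frac{2414161417}{1039 \left(1108972 + 46592\right)} = \frac{2414161417}{1039 \cdot 1155564} = \frac{2414161417}{1039} \cdot \frac{1}{1155564} = \frac{2414161417}{1200630996}$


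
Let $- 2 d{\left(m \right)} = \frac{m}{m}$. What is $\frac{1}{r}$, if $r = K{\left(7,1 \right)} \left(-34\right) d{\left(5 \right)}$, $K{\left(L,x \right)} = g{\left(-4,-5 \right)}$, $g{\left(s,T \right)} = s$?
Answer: $- \frac{1}{68} \approx -0.014706$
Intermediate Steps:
$d{\left(m \right)} = - \frac{1}{2}$ ($d{\left(m \right)} = - \frac{m \frac{1}{m}}{2} = \left(- \frac{1}{2}\right) 1 = - \frac{1}{2}$)
$K{\left(L,x \right)} = -4$
$r = -68$ ($r = \left(-4\right) \left(-34\right) \left(- \frac{1}{2}\right) = 136 \left(- \frac{1}{2}\right) = -68$)
$\frac{1}{r} = \frac{1}{-68} = - \frac{1}{68}$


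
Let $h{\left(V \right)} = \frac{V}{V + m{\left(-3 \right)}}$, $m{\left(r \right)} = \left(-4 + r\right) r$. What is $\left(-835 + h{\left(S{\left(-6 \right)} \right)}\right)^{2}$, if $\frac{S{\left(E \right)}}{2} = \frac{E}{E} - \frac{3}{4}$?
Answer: $\frac{1289097216}{1849} \approx 6.9719 \cdot 10^{5}$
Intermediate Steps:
$m{\left(r \right)} = r \left(-4 + r\right)$
$S{\left(E \right)} = \frac{1}{2}$ ($S{\left(E \right)} = 2 \left(\frac{E}{E} - \frac{3}{4}\right) = 2 \left(1 - \frac{3}{4}\right) = 2 \cdot \frac{1}{4} = \frac{1}{2}$)
$h{\left(V \right)} = \frac{V}{21 + V}$ ($h{\left(V \right)} = \frac{V}{V - 3 \left(-4 - 3\right)} = \frac{V}{V - -21} = \frac{V}{V + 21} = \frac{V}{21 + V}$)
$\left(-835 + h{\left(S{\left(-6 \right)} \right)}\right)^{2} = \left(-835 + \frac{1}{2 \left(21 + \frac{1}{2}\right)}\right)^{2} = \left(-835 + \frac{1}{2 \cdot \frac{43}{2}}\right)^{2} = \left(-835 + \frac{1}{2} \cdot \frac{2}{43}\right)^{2} = \left(-835 + \frac{1}{43}\right)^{2} = \left(- \frac{35904}{43}\right)^{2} = \frac{1289097216}{1849}$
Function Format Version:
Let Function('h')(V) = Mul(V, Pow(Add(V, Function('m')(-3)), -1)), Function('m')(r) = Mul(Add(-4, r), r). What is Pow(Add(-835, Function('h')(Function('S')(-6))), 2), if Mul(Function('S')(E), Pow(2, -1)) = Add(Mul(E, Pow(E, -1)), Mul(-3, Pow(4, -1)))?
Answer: Rational(1289097216, 1849) ≈ 6.9719e+5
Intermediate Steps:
Function('m')(r) = Mul(r, Add(-4, r))
Function('S')(E) = Rational(1, 2) (Function('S')(E) = Mul(2, Add(Mul(E, Pow(E, -1)), Mul(-3, Pow(4, -1)))) = Mul(2, Add(1, Mul(-3, Rational(1, 4)))) = Mul(2, Add(1, Rational(-3, 4))) = Mul(2, Rational(1, 4)) = Rational(1, 2))
Function('h')(V) = Mul(V, Pow(Add(21, V), -1)) (Function('h')(V) = Mul(V, Pow(Add(V, Mul(-3, Add(-4, -3))), -1)) = Mul(V, Pow(Add(V, Mul(-3, -7)), -1)) = Mul(V, Pow(Add(V, 21), -1)) = Mul(V, Pow(Add(21, V), -1)))
Pow(Add(-835, Function('h')(Function('S')(-6))), 2) = Pow(Add(-835, Mul(Rational(1, 2), Pow(Add(21, Rational(1, 2)), -1))), 2) = Pow(Add(-835, Mul(Rational(1, 2), Pow(Rational(43, 2), -1))), 2) = Pow(Add(-835, Mul(Rational(1, 2), Rational(2, 43))), 2) = Pow(Add(-835, Rational(1, 43)), 2) = Pow(Rational(-35904, 43), 2) = Rational(1289097216, 1849)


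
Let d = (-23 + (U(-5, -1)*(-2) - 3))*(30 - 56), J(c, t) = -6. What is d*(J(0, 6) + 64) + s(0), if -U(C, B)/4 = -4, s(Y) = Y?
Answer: 87464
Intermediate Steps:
U(C, B) = 16 (U(C, B) = -4*(-4) = 16)
d = 1508 (d = (-23 + (16*(-2) - 3))*(30 - 56) = (-23 + (-32 - 3))*(-26) = (-23 - 35)*(-26) = -58*(-26) = 1508)
d*(J(0, 6) + 64) + s(0) = 1508*(-6 + 64) + 0 = 1508*58 + 0 = 87464 + 0 = 87464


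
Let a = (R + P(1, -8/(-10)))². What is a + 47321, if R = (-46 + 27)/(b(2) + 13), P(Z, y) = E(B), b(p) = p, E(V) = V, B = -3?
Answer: 10651321/225 ≈ 47339.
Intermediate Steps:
P(Z, y) = -3
R = -19/15 (R = (-46 + 27)/(2 + 13) = -19/15 ≈ -1.2667)
a = 4096/225 (a = (-19/15 - 3)² = (-64/15)² = 4096/225 ≈ 18.204)
a + 47321 = 4096/225 + 47321 = 10651321/225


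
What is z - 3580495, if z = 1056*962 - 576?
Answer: -2565199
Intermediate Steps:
z = 1015296 (z = 1015872 - 576 = 1015296)
z - 3580495 = 1015296 - 3580495 = -2565199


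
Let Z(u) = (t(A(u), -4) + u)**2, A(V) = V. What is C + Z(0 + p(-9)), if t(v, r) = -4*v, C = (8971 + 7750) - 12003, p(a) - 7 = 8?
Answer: 6743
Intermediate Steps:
p(a) = 15 (p(a) = 7 + 8 = 15)
C = 4718 (C = 16721 - 12003 = 4718)
Z(u) = 9*u**2 (Z(u) = (-4*u + u)**2 = (-3*u)**2 = 9*u**2)
C + Z(0 + p(-9)) = 4718 + 9*(0 + 15)**2 = 4718 + 9*15**2 = 4718 + 9*225 = 4718 + 2025 = 6743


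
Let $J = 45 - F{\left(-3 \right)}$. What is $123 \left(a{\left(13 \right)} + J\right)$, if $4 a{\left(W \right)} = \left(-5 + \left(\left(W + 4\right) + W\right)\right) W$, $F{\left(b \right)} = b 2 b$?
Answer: $\frac{53259}{4} \approx 13315.0$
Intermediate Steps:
$F{\left(b \right)} = 2 b^{2}$ ($F{\left(b \right)} = 2 b b = 2 b^{2}$)
$J = 27$ ($J = 45 - 2 \left(-3\right)^{2} = 45 - 2 \cdot 9 = 45 - 18 = 27$)
$a{\left(W \right)} = \frac{W \left(-1 + 2 W\right)}{4}$ ($a{\left(W \right)} = \frac{\left(-5 + \left(\left(W + 4\right) + W\right)\right) W}{4} = \frac{\left(-5 + \left(\left(4 + W\right) + W\right)\right) W}{4} = \frac{\left(-5 + \left(4 + 2 W\right)\right) W}{4} = \frac{\left(-1 + 2 W\right) W}{4} = \frac{W \left(-1 + 2 W\right)}{4}$)
$123 \left(a{\left(13 \right)} + J\right) = 123 \left(\frac{1}{4} \cdot 13 \left(-1 + 2 \cdot 13\right) + 27\right) = 123 \left(\frac{1}{4} \cdot 13 \left(-1 + 26\right) + 27\right) = 123 \left(\frac{1}{4} \cdot 13 \cdot 25 + 27\right) = 123 \left(\frac{325}{4} + 27\right) = 123 \cdot \frac{433}{4} = \frac{53259}{4}$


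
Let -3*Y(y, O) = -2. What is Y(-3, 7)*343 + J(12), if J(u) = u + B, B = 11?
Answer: 755/3 ≈ 251.67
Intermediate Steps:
Y(y, O) = ⅔ (Y(y, O) = -⅓*(-2) = ⅔)
J(u) = 11 + u (J(u) = u + 11 = 11 + u)
Y(-3, 7)*343 + J(12) = (⅔)*343 + (11 + 12) = 686/3 + 23 = 755/3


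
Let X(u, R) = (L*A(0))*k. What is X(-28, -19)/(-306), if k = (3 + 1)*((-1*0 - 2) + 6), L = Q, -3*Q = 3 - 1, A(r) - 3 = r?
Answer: 16/153 ≈ 0.10458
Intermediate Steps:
A(r) = 3 + r
Q = -⅔ (Q = -(3 - 1)/3 = -⅓*2 = -⅔ ≈ -0.66667)
L = -⅔ ≈ -0.66667
k = 16 (k = 4*((0 - 2) + 6) = 4*(-2 + 6) = 4*4 = 16)
X(u, R) = -32 (X(u, R) = -2*(3 + 0)/3*16 = -⅔*3*16 = -2*16 = -32)
X(-28, -19)/(-306) = -32/(-306) = -32*(-1/306) = 16/153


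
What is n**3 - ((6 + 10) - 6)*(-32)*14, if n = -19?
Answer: -2379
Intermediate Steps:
n**3 - ((6 + 10) - 6)*(-32)*14 = (-19)**3 - ((6 + 10) - 6)*(-32)*14 = -6859 - (16 - 6)*(-32)*14 = -6859 - 10*(-32)*14 = -6859 - (-320)*14 = -6859 - 1*(-4480) = -6859 + 4480 = -2379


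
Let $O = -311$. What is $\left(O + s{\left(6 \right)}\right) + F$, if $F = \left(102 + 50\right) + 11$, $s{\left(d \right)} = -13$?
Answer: $-161$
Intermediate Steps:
$F = 163$ ($F = 152 + 11 = 163$)
$\left(O + s{\left(6 \right)}\right) + F = \left(-311 - 13\right) + 163 = -324 + 163 = -161$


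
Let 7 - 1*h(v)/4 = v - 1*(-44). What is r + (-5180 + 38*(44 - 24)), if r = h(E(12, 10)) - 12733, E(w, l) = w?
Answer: -17349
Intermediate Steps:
h(v) = -148 - 4*v (h(v) = 28 - 4*(v - 1*(-44)) = 28 - 4*(v + 44) = 28 - 4*(44 + v) = 28 + (-176 - 4*v) = -148 - 4*v)
r = -12929 (r = (-148 - 4*12) - 12733 = (-148 - 48) - 12733 = -196 - 12733 = -12929)
r + (-5180 + 38*(44 - 24)) = -12929 + (-5180 + 38*(44 - 24)) = -12929 + (-5180 + 38*20) = -12929 + (-5180 + 760) = -12929 - 4420 = -17349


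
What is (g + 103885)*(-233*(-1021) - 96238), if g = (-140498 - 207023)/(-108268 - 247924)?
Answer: 5241710031684855/356192 ≈ 1.4716e+10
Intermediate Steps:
g = 347521/356192 (g = -347521/(-356192) = -347521*(-1/356192) = 347521/356192 ≈ 0.97566)
(g + 103885)*(-233*(-1021) - 96238) = (347521/356192 + 103885)*(-233*(-1021) - 96238) = 37003353441*(237893 - 96238)/356192 = (37003353441/356192)*141655 = 5241710031684855/356192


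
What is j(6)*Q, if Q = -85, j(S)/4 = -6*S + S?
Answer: 10200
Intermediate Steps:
j(S) = -20*S (j(S) = 4*(-6*S + S) = 4*(-5*S) = -20*S)
j(6)*Q = -20*6*(-85) = -120*(-85) = 10200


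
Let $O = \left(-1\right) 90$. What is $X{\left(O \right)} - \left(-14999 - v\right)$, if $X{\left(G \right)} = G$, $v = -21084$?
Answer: $-6175$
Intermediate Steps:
$O = -90$
$X{\left(O \right)} - \left(-14999 - v\right) = -90 - \left(-14999 - -21084\right) = -90 - \left(-14999 + 21084\right) = -90 - 6085 = -6175$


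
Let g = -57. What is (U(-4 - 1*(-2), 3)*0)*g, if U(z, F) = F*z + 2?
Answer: 0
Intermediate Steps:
U(z, F) = 2 + F*z
(U(-4 - 1*(-2), 3)*0)*g = ((2 + 3*(-4 - 1*(-2)))*0)*(-57) = ((2 + 3*(-4 + 2))*0)*(-57) = ((2 + 3*(-2))*0)*(-57) = ((2 - 6)*0)*(-57) = -4*0*(-57) = 0*(-57) = 0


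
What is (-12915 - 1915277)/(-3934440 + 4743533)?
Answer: -1928192/809093 ≈ -2.3832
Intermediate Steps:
(-12915 - 1915277)/(-3934440 + 4743533) = -1928192/809093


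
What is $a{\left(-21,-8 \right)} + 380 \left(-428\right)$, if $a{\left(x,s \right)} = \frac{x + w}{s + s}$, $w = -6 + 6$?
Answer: $- \frac{2602219}{16} \approx -1.6264 \cdot 10^{5}$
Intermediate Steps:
$w = 0$
$a{\left(x,s \right)} = \frac{x}{2 s}$ ($a{\left(x,s \right)} = \frac{x + 0}{s + s} = \frac{x}{2 s}$)
$a{\left(-21,-8 \right)} + 380 \left(-428\right) = \frac{1}{2} \left(-21\right) \frac{1}{-8} + 380 \left(-428\right) = \frac{1}{2} \left(-21\right) \left(- \frac{1}{8}\right) - 162640 = \frac{21}{16} - 162640 = - \frac{2602219}{16}$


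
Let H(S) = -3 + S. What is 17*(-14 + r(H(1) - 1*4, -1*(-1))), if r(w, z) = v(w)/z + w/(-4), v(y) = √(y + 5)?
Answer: -425/2 + 17*I ≈ -212.5 + 17.0*I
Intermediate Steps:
v(y) = √(5 + y)
r(w, z) = -w/4 + √(5 + w)/z (r(w, z) = √(5 + w)/z + w/(-4) = √(5 + w)/z + w*(-¼) = √(5 + w)/z - w/4 = -w/4 + √(5 + w)/z)
17*(-14 + r(H(1) - 1*4, -1*(-1))) = 17*(-14 + (-((-3 + 1) - 1*4)/4 + √(5 + ((-3 + 1) - 1*4))/((-1*(-1))))) = 17*(-14 + (-(-2 - 4)/4 + √(5 + (-2 - 4))/1)) = 17*(-14 + (-¼*(-6) + 1*√(5 - 6))) = 17*(-14 + (3/2 + 1*√(-1))) = 17*(-14 + (3/2 + 1*I)) = 17*(-14 + (3/2 + I)) = 17*(-25/2 + I) = -425/2 + 17*I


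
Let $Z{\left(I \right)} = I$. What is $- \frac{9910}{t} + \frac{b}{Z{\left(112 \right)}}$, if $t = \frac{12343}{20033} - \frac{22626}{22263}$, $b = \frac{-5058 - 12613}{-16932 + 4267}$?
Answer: $\frac{122929634678374029}{4963969341520} \approx 24764.0$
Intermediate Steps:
$b = \frac{17671}{12665}$ ($b = - \frac{17671}{-12665} = \left(-17671\right) \left(- \frac{1}{12665}\right) = \frac{17671}{12665} \approx 1.3953$)
$t = - \frac{59491483}{148664893}$ ($t = 12343 \cdot \frac{1}{20033} - \frac{7542}{7421} = \frac{12343}{20033} - \frac{7542}{7421} = - \frac{59491483}{148664893} \approx -0.40017$)
$- \frac{9910}{t} + \frac{b}{Z{\left(112 \right)}} = - \frac{9910}{- \frac{59491483}{148664893}} + \frac{17671}{12665 \cdot 112} = \left(-9910\right) \left(- \frac{148664893}{59491483}\right) + \frac{17671}{12665} \cdot \frac{1}{112} = \frac{1473269089630}{59491483} + \frac{17671}{1418480} = \frac{122929634678374029}{4963969341520}$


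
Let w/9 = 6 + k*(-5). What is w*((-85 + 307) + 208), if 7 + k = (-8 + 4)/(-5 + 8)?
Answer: 184470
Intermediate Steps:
k = -25/3 (k = -7 + (-8 + 4)/(-5 + 8) = -7 - 4/3 = -25/3 ≈ -8.3333)
w = 429 (w = 9*(6 - 25/3*(-5)) = 9*(6 + 125/3) = 9*(143/3) = 429)
w*((-85 + 307) + 208) = 429*((-85 + 307) + 208) = 429*(222 + 208) = 429*430 = 184470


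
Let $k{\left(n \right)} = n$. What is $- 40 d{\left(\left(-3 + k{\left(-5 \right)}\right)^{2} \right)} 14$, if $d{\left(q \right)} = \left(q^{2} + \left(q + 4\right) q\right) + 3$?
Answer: $-4732560$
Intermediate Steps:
$d{\left(q \right)} = 3 + q^{2} + q \left(4 + q\right)$ ($d{\left(q \right)} = \left(q^{2} + \left(4 + q\right) q\right) + 3 = \left(q^{2} + q \left(4 + q\right)\right) + 3 = 3 + q^{2} + q \left(4 + q\right)$)
$- 40 d{\left(\left(-3 + k{\left(-5 \right)}\right)^{2} \right)} 14 = - 40 \left(3 + 2 \left(\left(-3 - 5\right)^{2}\right)^{2} + 4 \left(-3 - 5\right)^{2}\right) 14 = - 40 \left(3 + 2 \left(\left(-8\right)^{2}\right)^{2} + 4 \left(-8\right)^{2}\right) 14 = - 40 \left(3 + 2 \cdot 64^{2} + 4 \cdot 64\right) 14 = - 40 \left(3 + 2 \cdot 4096 + 256\right) 14 = - 40 \left(3 + 8192 + 256\right) 14 = \left(-40\right) 8451 \cdot 14 = \left(-338040\right) 14 = -4732560$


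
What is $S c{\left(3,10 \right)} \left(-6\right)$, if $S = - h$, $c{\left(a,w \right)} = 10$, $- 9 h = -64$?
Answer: $\frac{1280}{3} \approx 426.67$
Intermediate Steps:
$h = \frac{64}{9}$ ($h = \left(- \frac{1}{9}\right) \left(-64\right) = \frac{64}{9} \approx 7.1111$)
$S = - \frac{64}{9}$ ($S = \left(-1\right) \frac{64}{9} = - \frac{64}{9} \approx -7.1111$)
$S c{\left(3,10 \right)} \left(-6\right) = \left(- \frac{64}{9}\right) 10 \left(-6\right) = \left(- \frac{640}{9}\right) \left(-6\right) = \frac{1280}{3}$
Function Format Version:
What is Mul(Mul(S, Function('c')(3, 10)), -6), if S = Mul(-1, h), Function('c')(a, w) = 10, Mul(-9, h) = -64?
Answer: Rational(1280, 3) ≈ 426.67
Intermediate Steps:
h = Rational(64, 9) (h = Mul(Rational(-1, 9), -64) = Rational(64, 9) ≈ 7.1111)
S = Rational(-64, 9) (S = Mul(-1, Rational(64, 9)) = Rational(-64, 9) ≈ -7.1111)
Mul(Mul(S, Function('c')(3, 10)), -6) = Mul(Mul(Rational(-64, 9), 10), -6) = Mul(Rational(-640, 9), -6) = Rational(1280, 3)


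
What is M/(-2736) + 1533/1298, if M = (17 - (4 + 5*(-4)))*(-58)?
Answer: 556555/295944 ≈ 1.8806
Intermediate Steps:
M = -1914 (M = (17 - (4 - 20))*(-58) = (17 - 1*(-16))*(-58) = (17 + 16)*(-58) = 33*(-58) = -1914)
M/(-2736) + 1533/1298 = -1914/(-2736) + 1533/1298 = -1914*(-1/2736) + 1533*(1/1298) = 319/456 + 1533/1298 = 556555/295944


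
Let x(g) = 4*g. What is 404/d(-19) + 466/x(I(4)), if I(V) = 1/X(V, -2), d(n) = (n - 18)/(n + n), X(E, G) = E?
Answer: 32594/37 ≈ 880.92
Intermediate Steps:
d(n) = (-18 + n)/(2*n) (d(n) = (-18 + n)/((2*n)) = (-18 + n)*(1/(2*n)) = (-18 + n)/(2*n))
I(V) = 1/V
404/d(-19) + 466/x(I(4)) = 404/(((½)*(-18 - 19)/(-19))) + 466/((4/4)) = 404/(((½)*(-1/19)*(-37))) + 466/((4*(¼))) = 404/(37/38) + 466/1 = 404*(38/37) + 466*1 = 15352/37 + 466 = 32594/37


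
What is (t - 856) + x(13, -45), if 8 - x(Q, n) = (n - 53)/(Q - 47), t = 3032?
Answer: 37079/17 ≈ 2181.1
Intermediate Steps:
x(Q, n) = 8 - (-53 + n)/(-47 + Q) (x(Q, n) = 8 - (n - 53)/(Q - 47) = 8 - (-53 + n)/(-47 + Q))
(t - 856) + x(13, -45) = (3032 - 856) + (-323 - 1*(-45) + 8*13)/(-47 + 13) = 2176 + (-323 + 45 + 104)/(-34) = 2176 - 1/34*(-174) = 2176 + 87/17 = 37079/17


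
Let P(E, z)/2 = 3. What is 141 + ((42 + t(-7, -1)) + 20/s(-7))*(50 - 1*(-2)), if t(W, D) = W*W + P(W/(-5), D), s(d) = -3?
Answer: 14515/3 ≈ 4838.3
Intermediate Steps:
P(E, z) = 6 (P(E, z) = 2*3 = 6)
t(W, D) = 6 + W² (t(W, D) = W*W + 6 = W² + 6 = 6 + W²)
141 + ((42 + t(-7, -1)) + 20/s(-7))*(50 - 1*(-2)) = 141 + ((42 + (6 + (-7)²)) + 20/(-3))*(50 - 1*(-2)) = 141 + ((42 + (6 + 49)) + 20*(-⅓))*(50 + 2) = 141 + ((42 + 55) - 20/3)*52 = 141 + (97 - 20/3)*52 = 141 + (271/3)*52 = 141 + 14092/3 = 14515/3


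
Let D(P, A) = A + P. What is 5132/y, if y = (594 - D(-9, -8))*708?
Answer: 1283/108147 ≈ 0.011863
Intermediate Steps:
y = 432588 (y = (594 - (-8 - 9))*708 = (594 - 1*(-17))*708 = (594 + 17)*708 = 611*708 = 432588)
5132/y = 5132/432588 = 5132*(1/432588) = 1283/108147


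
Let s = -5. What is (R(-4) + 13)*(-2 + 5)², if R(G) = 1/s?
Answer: 576/5 ≈ 115.20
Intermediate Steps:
R(G) = -⅕ (R(G) = 1/(-5) = -⅕)
(R(-4) + 13)*(-2 + 5)² = (-⅕ + 13)*(-2 + 5)² = (64/5)*3² = (64/5)*9 = 576/5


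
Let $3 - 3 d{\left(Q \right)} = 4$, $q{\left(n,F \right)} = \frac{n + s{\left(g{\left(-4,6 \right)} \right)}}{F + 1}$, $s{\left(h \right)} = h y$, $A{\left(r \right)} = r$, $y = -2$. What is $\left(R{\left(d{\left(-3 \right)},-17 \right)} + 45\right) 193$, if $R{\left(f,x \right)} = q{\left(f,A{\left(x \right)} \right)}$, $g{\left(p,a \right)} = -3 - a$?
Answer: $\frac{406651}{48} \approx 8471.9$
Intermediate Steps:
$s{\left(h \right)} = - 2 h$ ($s{\left(h \right)} = h \left(-2\right) = - 2 h$)
$q{\left(n,F \right)} = \frac{18 + n}{1 + F}$ ($q{\left(n,F \right)} = \frac{n - 2 \left(-3 - 6\right)}{F + 1} = \frac{n - 2 \left(-3 - 6\right)}{1 + F} = \frac{n - -18}{1 + F} = \frac{n + 18}{1 + F} = \frac{18 + n}{1 + F}$)
$d{\left(Q \right)} = - \frac{1}{3}$ ($d{\left(Q \right)} = 1 - \frac{4}{3} = - \frac{1}{3}$)
$R{\left(f,x \right)} = \frac{18 + f}{1 + x}$
$\left(R{\left(d{\left(-3 \right)},-17 \right)} + 45\right) 193 = \left(\frac{18 - \frac{1}{3}}{1 - 17} + 45\right) 193 = \left(\frac{1}{-16} \cdot \frac{53}{3} + 45\right) 193 = \left(\left(- \frac{1}{16}\right) \frac{53}{3} + 45\right) 193 = \left(- \frac{53}{48} + 45\right) 193 = \frac{2107}{48} \cdot 193 = \frac{406651}{48}$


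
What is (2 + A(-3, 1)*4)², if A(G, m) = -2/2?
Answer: 4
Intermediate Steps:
A(G, m) = -1 (A(G, m) = -2*½ = -1)
(2 + A(-3, 1)*4)² = (2 - 1*4)² = (2 - 4)² = (-2)² = 4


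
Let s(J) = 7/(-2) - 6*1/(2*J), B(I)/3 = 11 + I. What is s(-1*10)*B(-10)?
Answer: -48/5 ≈ -9.6000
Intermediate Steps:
B(I) = 33 + 3*I (B(I) = 3*(11 + I) = 33 + 3*I)
s(J) = -7/2 - 3/J (s(J) = 7*(-½) - 3/J = -7/2 - 3/J)
s(-1*10)*B(-10) = (-7/2 - 3/((-1*10)))*(33 + 3*(-10)) = (-7/2 - 3/(-10))*(33 - 30) = (-7/2 - 3*(-⅒))*3 = (-7/2 + 3/10)*3 = -16/5*3 = -48/5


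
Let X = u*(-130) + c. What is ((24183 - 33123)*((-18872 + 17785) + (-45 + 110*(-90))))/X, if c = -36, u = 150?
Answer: -2054710/407 ≈ -5048.4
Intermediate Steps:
X = -19536 (X = 150*(-130) - 36 = -19500 - 36 = -19536)
((24183 - 33123)*((-18872 + 17785) + (-45 + 110*(-90))))/X = ((24183 - 33123)*((-18872 + 17785) + (-45 + 110*(-90))))/(-19536) = -8940*(-1087 + (-45 - 9900))*(-1/19536) = -8940*(-1087 - 9945)*(-1/19536) = -8940*(-11032)*(-1/19536) = 98626080*(-1/19536) = -2054710/407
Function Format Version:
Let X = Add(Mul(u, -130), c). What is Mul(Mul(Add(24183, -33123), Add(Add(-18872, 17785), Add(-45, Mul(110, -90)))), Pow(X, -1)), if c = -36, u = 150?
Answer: Rational(-2054710, 407) ≈ -5048.4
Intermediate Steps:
X = -19536 (X = Add(Mul(150, -130), -36) = Add(-19500, -36) = -19536)
Mul(Mul(Add(24183, -33123), Add(Add(-18872, 17785), Add(-45, Mul(110, -90)))), Pow(X, -1)) = Mul(Mul(Add(24183, -33123), Add(Add(-18872, 17785), Add(-45, Mul(110, -90)))), Pow(-19536, -1)) = Mul(Mul(-8940, Add(-1087, Add(-45, -9900))), Rational(-1, 19536)) = Mul(Mul(-8940, Add(-1087, -9945)), Rational(-1, 19536)) = Mul(Mul(-8940, -11032), Rational(-1, 19536)) = Mul(98626080, Rational(-1, 19536)) = Rational(-2054710, 407)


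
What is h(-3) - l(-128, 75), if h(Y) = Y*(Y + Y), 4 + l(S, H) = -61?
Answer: 83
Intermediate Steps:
l(S, H) = -65 (l(S, H) = -4 - 61 = -65)
h(Y) = 2*Y² (h(Y) = Y*(2*Y) = 2*Y²)
h(-3) - l(-128, 75) = 2*(-3)² - 1*(-65) = 2*9 + 65 = 18 + 65 = 83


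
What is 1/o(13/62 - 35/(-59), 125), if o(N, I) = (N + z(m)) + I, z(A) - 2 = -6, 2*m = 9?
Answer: 3658/445555 ≈ 0.0082100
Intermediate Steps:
m = 9/2 (m = (1/2)*9 = 9/2 ≈ 4.5000)
z(A) = -4 (z(A) = 2 - 6 = -4)
o(N, I) = -4 + I + N (o(N, I) = (N - 4) + I = (-4 + N) + I = -4 + I + N)
1/o(13/62 - 35/(-59), 125) = 1/(-4 + 125 + (13/62 - 35/(-59))) = 1/(-4 + 125 + (13*(1/62) - 35*(-1/59))) = 1/(-4 + 125 + (13/62 + 35/59)) = 1/(-4 + 125 + 2937/3658) = 1/(445555/3658) = 3658/445555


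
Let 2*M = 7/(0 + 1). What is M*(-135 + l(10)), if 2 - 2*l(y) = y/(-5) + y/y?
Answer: -1869/4 ≈ -467.25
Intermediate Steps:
M = 7/2 (M = (7/(0 + 1))/2 = (7/1)/2 = (1*7)/2 = (½)*7 = 7/2 ≈ 3.5000)
l(y) = ½ + y/10 (l(y) = 1 - (y/(-5) + y/y)/2 = 1 - (y*(-⅕) + 1)/2 = 1 - (-y/5 + 1)/2 = 1 - (1 - y/5)/2 = 1 + (-½ + y/10) = ½ + y/10)
M*(-135 + l(10)) = 7*(-135 + (½ + (⅒)*10))/2 = 7*(-135 + (½ + 1))/2 = 7*(-135 + 3/2)/2 = (7/2)*(-267/2) = -1869/4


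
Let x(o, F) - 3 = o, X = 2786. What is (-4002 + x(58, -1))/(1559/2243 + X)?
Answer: -8839663/6250557 ≈ -1.4142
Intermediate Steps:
x(o, F) = 3 + o
(-4002 + x(58, -1))/(1559/2243 + X) = (-4002 + (3 + 58))/(1559/2243 + 2786) = (-4002 + 61)/(1559*(1/2243) + 2786) = -3941/(1559/2243 + 2786) = -3941/6250557/2243 = -3941*2243/6250557 = -8839663/6250557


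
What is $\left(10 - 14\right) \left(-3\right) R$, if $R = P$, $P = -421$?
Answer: $-5052$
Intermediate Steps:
$R = -421$
$\left(10 - 14\right) \left(-3\right) R = \left(10 - 14\right) \left(-3\right) \left(-421\right) = \left(-4\right) \left(-3\right) \left(-421\right) = 12 \left(-421\right) = -5052$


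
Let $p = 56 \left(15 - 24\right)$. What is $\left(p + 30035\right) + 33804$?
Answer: $63335$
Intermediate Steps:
$p = -504$ ($p = 56 \left(-9\right) = -504$)
$\left(p + 30035\right) + 33804 = \left(-504 + 30035\right) + 33804 = 29531 + 33804 = 63335$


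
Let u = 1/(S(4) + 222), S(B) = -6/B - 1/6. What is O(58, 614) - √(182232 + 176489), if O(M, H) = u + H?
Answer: 405857/661 - √358721 ≈ 15.071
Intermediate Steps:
S(B) = -⅙ - 6/B (S(B) = -6/B - 1*⅙ = -6/B - ⅙ = -⅙ - 6/B)
u = 3/661 (u = 1/((⅙)*(-36 - 1*4)/4 + 222) = 1/((⅙)*(¼)*(-36 - 4) + 222) = 1/((⅙)*(¼)*(-40) + 222) = 1/(-5/3 + 222) = 1/(661/3) = 3/661 ≈ 0.0045386)
O(M, H) = 3/661 + H
O(58, 614) - √(182232 + 176489) = (3/661 + 614) - √(182232 + 176489) = 405857/661 - √358721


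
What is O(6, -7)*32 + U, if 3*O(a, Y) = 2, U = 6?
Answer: 82/3 ≈ 27.333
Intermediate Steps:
O(a, Y) = ⅔ (O(a, Y) = (⅓)*2 = ⅔)
O(6, -7)*32 + U = (⅔)*32 + 6 = 64/3 + 6 = 82/3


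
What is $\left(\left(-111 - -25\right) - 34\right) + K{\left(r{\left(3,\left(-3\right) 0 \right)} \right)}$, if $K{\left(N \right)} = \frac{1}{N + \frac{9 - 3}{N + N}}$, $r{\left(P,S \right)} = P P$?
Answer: $- \frac{3357}{28} \approx -119.89$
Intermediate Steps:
$r{\left(P,S \right)} = P^{2}$
$K{\left(N \right)} = \frac{1}{N + \frac{3}{N}}$ ($K{\left(N \right)} = \frac{1}{N + \frac{6}{2 N}} = \frac{1}{N + 6 \frac{1}{2 N}} = \frac{1}{N + \frac{3}{N}}$)
$\left(\left(-111 - -25\right) - 34\right) + K{\left(r{\left(3,\left(-3\right) 0 \right)} \right)} = \left(\left(-111 - -25\right) - 34\right) + \frac{3^{2}}{3 + \left(3^{2}\right)^{2}} = \left(\left(-111 + 25\right) - 34\right) + \frac{9}{3 + 9^{2}} = \left(-86 - 34\right) + \frac{9}{3 + 81} = -120 + \frac{9}{84} = -120 + 9 \cdot \frac{1}{84} = -120 + \frac{3}{28} = - \frac{3357}{28}$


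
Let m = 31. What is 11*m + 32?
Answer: 373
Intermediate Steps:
11*m + 32 = 11*31 + 32 = 341 + 32 = 373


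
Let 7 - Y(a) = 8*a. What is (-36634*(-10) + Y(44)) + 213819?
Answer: 579814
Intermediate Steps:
Y(a) = 7 - 8*a
(-36634*(-10) + Y(44)) + 213819 = (-36634*(-10) + (7 - 8*44)) + 213819 = (366340 + (7 - 352)) + 213819 = (366340 - 345) + 213819 = 365995 + 213819 = 579814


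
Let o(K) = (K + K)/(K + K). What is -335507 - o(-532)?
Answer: -335508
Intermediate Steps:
o(K) = 1 (o(K) = (2*K)/((2*K)) = (2*K)*(1/(2*K)) = 1)
-335507 - o(-532) = -335507 - 1*1 = -335507 - 1 = -335508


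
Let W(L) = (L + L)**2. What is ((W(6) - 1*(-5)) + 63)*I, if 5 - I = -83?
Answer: 18656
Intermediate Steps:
W(L) = 4*L**2 (W(L) = (2*L)**2 = 4*L**2)
I = 88 (I = 5 - 1*(-83) = 5 + 83 = 88)
((W(6) - 1*(-5)) + 63)*I = ((4*6**2 - 1*(-5)) + 63)*88 = ((4*36 + 5) + 63)*88 = ((144 + 5) + 63)*88 = (149 + 63)*88 = 212*88 = 18656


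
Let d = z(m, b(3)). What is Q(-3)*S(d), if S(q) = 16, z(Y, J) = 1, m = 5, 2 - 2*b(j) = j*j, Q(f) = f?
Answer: -48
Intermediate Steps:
b(j) = 1 - j²/2 (b(j) = 1 - j*j/2 = 1 - j²/2)
d = 1
Q(-3)*S(d) = -3*16 = -48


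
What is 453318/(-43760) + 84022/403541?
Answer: -89627798159/8829477080 ≈ -10.151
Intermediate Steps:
453318/(-43760) + 84022/403541 = 453318*(-1/43760) + 84022*(1/403541) = -226659/21880 + 84022/403541 = -89627798159/8829477080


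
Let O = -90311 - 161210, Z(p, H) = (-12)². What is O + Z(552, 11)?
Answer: -251377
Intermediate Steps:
Z(p, H) = 144
O = -251521
O + Z(552, 11) = -251521 + 144 = -251377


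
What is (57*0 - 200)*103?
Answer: -20600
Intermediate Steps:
(57*0 - 200)*103 = (0 - 200)*103 = -200*103 = -20600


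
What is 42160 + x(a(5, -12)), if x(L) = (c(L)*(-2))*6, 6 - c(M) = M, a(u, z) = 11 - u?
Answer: 42160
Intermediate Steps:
c(M) = 6 - M
x(L) = -72 + 12*L (x(L) = ((6 - L)*(-2))*6 = (-12 + 2*L)*6 = -72 + 12*L)
42160 + x(a(5, -12)) = 42160 + (-72 + 12*(11 - 1*5)) = 42160 + (-72 + 12*(11 - 5)) = 42160 + (-72 + 12*6) = 42160 + (-72 + 72) = 42160 + 0 = 42160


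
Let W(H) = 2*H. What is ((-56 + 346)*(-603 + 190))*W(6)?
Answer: -1437240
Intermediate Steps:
((-56 + 346)*(-603 + 190))*W(6) = ((-56 + 346)*(-603 + 190))*(2*6) = (290*(-413))*12 = -119770*12 = -1437240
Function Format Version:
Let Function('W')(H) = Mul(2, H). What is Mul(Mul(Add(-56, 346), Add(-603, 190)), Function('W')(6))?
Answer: -1437240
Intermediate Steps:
Mul(Mul(Add(-56, 346), Add(-603, 190)), Function('W')(6)) = Mul(Mul(Add(-56, 346), Add(-603, 190)), Mul(2, 6)) = Mul(Mul(290, -413), 12) = Mul(-119770, 12) = -1437240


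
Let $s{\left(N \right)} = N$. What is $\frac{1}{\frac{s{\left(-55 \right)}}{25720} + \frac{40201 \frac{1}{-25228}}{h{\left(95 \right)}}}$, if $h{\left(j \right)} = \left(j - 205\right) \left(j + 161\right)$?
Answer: $- \frac{65257195520}{135854131} \approx -480.35$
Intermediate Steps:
$h{\left(j \right)} = \left(-205 + j\right) \left(161 + j\right)$
$\frac{1}{\frac{s{\left(-55 \right)}}{25720} + \frac{40201 \frac{1}{-25228}}{h{\left(95 \right)}}} = \frac{1}{- \frac{55}{25720} + \frac{40201 \frac{1}{-25228}}{-33005 + 95^{2} - 4180}} = \frac{1}{\left(-55\right) \frac{1}{25720} + \frac{40201 \left(- \frac{1}{25228}\right)}{-33005 + 9025 - 4180}} = \frac{1}{- \frac{11}{5144} - \frac{5743}{3604 \left(-28160\right)}} = \frac{1}{- \frac{11}{5144} - - \frac{5743}{101488640}} = \frac{1}{- \frac{11}{5144} + \frac{5743}{101488640}} = \frac{1}{- \frac{135854131}{65257195520}} = - \frac{65257195520}{135854131}$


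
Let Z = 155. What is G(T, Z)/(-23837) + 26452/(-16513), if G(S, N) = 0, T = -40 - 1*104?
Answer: -26452/16513 ≈ -1.6019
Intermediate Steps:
T = -144 (T = -40 - 104 = -144)
G(T, Z)/(-23837) + 26452/(-16513) = 0/(-23837) + 26452/(-16513) = 0*(-1/23837) + 26452*(-1/16513) = 0 - 26452/16513 = -26452/16513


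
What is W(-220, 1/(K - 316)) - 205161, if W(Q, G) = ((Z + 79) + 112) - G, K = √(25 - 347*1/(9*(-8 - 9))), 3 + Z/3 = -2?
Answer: -782724756178/3818449 + 3*√17731/7636898 ≈ -2.0499e+5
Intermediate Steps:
Z = -15 (Z = -9 + 3*(-2) = -9 - 6 = -15)
K = 2*√17731/51 (K = √(25 - 347/((-17*9))) = √(25 - 347/(-153)) = √(25 - 347*(-1/153)) = √(25 + 347/153) = √(4172/153) = 2*√17731/51 ≈ 5.2219)
W(Q, G) = 176 - G (W(Q, G) = ((-15 + 79) + 112) - G = (64 + 112) - G = 176 - G)
W(-220, 1/(K - 316)) - 205161 = (176 - 1/(2*√17731/51 - 316)) - 205161 = (176 - 1/(-316 + 2*√17731/51)) - 205161 = -204985 - 1/(-316 + 2*√17731/51)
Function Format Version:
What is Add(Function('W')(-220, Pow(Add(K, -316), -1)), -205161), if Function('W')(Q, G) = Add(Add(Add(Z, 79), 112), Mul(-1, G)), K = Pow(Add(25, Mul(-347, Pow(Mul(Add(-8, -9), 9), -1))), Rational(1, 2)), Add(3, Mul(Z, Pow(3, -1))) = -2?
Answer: Add(Rational(-782724756178, 3818449), Mul(Rational(3, 7636898), Pow(17731, Rational(1, 2)))) ≈ -2.0499e+5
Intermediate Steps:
Z = -15 (Z = Add(-9, Mul(3, -2)) = Add(-9, -6) = -15)
K = Mul(Rational(2, 51), Pow(17731, Rational(1, 2))) (K = Pow(Add(25, Mul(-347, Pow(Mul(-17, 9), -1))), Rational(1, 2)) = Pow(Add(25, Mul(-347, Pow(-153, -1))), Rational(1, 2)) = Pow(Add(25, Mul(-347, Rational(-1, 153))), Rational(1, 2)) = Pow(Add(25, Rational(347, 153)), Rational(1, 2)) = Pow(Rational(4172, 153), Rational(1, 2)) = Mul(Rational(2, 51), Pow(17731, Rational(1, 2))) ≈ 5.2219)
Function('W')(Q, G) = Add(176, Mul(-1, G)) (Function('W')(Q, G) = Add(Add(Add(-15, 79), 112), Mul(-1, G)) = Add(Add(64, 112), Mul(-1, G)) = Add(176, Mul(-1, G)))
Add(Function('W')(-220, Pow(Add(K, -316), -1)), -205161) = Add(Add(176, Mul(-1, Pow(Add(Mul(Rational(2, 51), Pow(17731, Rational(1, 2))), -316), -1))), -205161) = Add(Add(176, Mul(-1, Pow(Add(-316, Mul(Rational(2, 51), Pow(17731, Rational(1, 2)))), -1))), -205161) = Add(-204985, Mul(-1, Pow(Add(-316, Mul(Rational(2, 51), Pow(17731, Rational(1, 2)))), -1)))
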